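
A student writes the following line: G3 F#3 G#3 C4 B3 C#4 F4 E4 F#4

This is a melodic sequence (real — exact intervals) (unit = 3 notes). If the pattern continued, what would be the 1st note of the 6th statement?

Ab5

With 3-note cells, note 1 of each statement runs G3, C4, F4.
Carrying that up a 4th forward: Bb4 → Eb5 → Ab5.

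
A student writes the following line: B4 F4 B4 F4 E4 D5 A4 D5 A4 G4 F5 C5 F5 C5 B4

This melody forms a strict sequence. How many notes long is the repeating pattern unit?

There are 15 notes; a 5-note unit gives 3 cells:
B4 F4 B4 F4 E4 | D5 A4 D5 A4 G4 | F5 C5 F5 C5 B4
Every group is a transposition up a 3rd of the one before; no shorter unit works.

5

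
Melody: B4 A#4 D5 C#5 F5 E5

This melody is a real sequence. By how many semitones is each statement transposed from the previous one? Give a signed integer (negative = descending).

3

The 2-note cells begin on B4, D5, F5 — each up a 3rd from the last.
B4→D5 is 74 − 71 = 3 semitones.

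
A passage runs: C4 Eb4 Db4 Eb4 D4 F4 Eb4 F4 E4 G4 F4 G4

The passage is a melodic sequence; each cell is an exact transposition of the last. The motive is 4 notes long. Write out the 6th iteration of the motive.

A#4 C#5 B4 C#5

With a 4-note motive the entries are C4, D4, E4, each up a 2nd from the previous.
Continuing the starts: F#4 → G#4 → A#4.
So cell 6 is A#4 C#5 B4 C#5.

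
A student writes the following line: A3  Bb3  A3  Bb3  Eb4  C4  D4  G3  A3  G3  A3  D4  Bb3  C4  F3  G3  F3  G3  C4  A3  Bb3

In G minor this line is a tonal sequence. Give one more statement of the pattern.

Unit = 7 notes; the statements start on A3, G3, F3, moving down a 2nd each time.
So cell 4 is Eb3 F3 Eb3 F3 Bb3 G3 A3.

Eb3 F3 Eb3 F3 Bb3 G3 A3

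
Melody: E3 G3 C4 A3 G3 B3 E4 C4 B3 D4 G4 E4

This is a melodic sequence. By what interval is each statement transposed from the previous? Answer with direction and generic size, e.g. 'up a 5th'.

With a 4-note motive the entries are E3, G3, B3, each up a 3rd from the previous.
From E3 to G3: up a 3rd.

up a 3rd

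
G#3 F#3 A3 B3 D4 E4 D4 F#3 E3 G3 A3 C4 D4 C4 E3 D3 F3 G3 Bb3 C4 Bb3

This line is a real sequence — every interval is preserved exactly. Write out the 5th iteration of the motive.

C3 Bb2 Db3 Eb3 Gb3 Ab3 Gb3

With a 7-note motive the entries are G#3, F#3, E3, each down a 2nd from the previous.
Extending down a 2nd: D3 → C3.
Statement 5 starts on C3 and keeps the same exact contour: C3 Bb2 Db3 Eb3 Gb3 Ab3 Gb3.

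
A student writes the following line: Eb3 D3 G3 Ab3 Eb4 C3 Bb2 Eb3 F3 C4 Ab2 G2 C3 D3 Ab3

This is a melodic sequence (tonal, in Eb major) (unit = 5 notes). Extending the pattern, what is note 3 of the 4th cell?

With 5-note cells, note 3 of each statement runs G3, Eb3, C3.
One more down a 3rd gives Ab2.

Ab2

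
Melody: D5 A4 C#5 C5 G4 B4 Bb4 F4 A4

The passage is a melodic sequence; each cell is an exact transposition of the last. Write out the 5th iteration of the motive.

Taking 3-note groups, the heads are D5, C5, Bb4: the pattern moves down a 2nd.
Continuing the starts: Ab4 → Gb4.
Statement 5 starts on Gb4 and keeps the same exact contour: Gb4 Db4 F4.

Gb4 Db4 F4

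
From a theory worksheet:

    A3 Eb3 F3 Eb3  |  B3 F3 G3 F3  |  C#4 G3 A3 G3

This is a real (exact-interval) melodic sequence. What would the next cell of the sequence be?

Unit = 4 notes; the statements start on A3, B3, C#4, moving up a 2nd each time.
So cell 4 is D#4 A3 B3 A3.

D#4 A3 B3 A3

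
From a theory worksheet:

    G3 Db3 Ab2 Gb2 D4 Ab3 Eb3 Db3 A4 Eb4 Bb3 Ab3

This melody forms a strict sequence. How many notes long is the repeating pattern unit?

4

There are 12 notes; a 4-note unit gives 3 cells:
G3 Db3 Ab2 Gb2 | D4 Ab3 Eb3 Db3 | A4 Eb4 Bb3 Ab3
Every group is a transposition up a 5th of the one before; no shorter unit works.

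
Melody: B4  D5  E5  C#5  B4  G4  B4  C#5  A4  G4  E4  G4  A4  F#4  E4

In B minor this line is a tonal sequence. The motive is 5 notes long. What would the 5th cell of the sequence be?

A3 C#4 D4 B3 A3

The 5-note cells begin on B4, G4, E4 — each down a 3rd from the last.
Carrying on: C#4 → A3.
So cell 5 is A3 C#4 D4 B3 A3.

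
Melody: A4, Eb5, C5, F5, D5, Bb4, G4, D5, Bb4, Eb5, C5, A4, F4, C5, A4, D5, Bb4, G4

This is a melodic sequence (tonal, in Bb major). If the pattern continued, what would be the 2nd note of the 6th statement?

G4

The unit is 6 notes. Position-2 pitches of the 3 shown cells: Eb5, D5, C5.
Extending down a 2nd: Bb4 → A4 → G4.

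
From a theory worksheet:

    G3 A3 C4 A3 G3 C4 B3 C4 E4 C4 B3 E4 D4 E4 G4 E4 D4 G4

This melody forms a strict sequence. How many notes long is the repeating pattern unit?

18 notes total. Splitting into 3 groups of 6:
G3 A3 C4 A3 G3 C4 | B3 C4 E4 C4 B3 E4 | D4 E4 G4 E4 D4 G4
That's a consistent up a 3rd shift per cell, and no other grouping gives one.

6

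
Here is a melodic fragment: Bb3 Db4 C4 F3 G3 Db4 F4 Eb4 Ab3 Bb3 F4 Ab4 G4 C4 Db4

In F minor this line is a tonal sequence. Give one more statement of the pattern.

Ab4 C5 Bb4 Eb4 F4

Taking 5-note groups, the heads are Bb3, Db4, F4: the pattern moves up a 3rd.
From Ab4 the diatonic shape gives Ab4 C5 Bb4 Eb4 F4.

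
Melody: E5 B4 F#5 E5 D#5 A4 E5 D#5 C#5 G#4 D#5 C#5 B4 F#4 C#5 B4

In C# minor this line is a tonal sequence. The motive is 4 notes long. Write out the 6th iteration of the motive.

G#4 D#4 A4 G#4

Unit = 4 notes; the statements start on E5, D#5, C#5, B4, moving down a 2nd each time.
Extending down a 2nd: A4 → G#4.
Statement 6 starts on G#4 and keeps the same diatonic contour: G#4 D#4 A4 G#4.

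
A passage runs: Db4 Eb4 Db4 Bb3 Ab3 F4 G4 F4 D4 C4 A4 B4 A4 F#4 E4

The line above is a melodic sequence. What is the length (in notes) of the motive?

5

15 notes total. Splitting into 3 groups of 5:
Db4 Eb4 Db4 Bb3 Ab3 | F4 G4 F4 D4 C4 | A4 B4 A4 F#4 E4
Each cell is the previous one up a 3rd — so the unit is 5 notes.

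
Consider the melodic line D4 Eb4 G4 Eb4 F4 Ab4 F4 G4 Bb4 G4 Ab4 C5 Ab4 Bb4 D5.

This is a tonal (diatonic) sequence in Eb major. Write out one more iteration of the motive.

Bb4 C5 Eb5

With a 3-note motive the entries are D4, Eb4, F4, G4, Ab4, each up a 2nd from the previous.
Statement 6 starts on Bb4 and keeps the same diatonic contour: Bb4 C5 Eb5.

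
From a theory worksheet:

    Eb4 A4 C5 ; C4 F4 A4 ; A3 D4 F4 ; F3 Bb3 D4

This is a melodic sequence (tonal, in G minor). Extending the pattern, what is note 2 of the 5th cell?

Grouping in 3s, the 2nd note of each cell is A4, F4, D4, Bb3.
One more down a 3rd gives G3.

G3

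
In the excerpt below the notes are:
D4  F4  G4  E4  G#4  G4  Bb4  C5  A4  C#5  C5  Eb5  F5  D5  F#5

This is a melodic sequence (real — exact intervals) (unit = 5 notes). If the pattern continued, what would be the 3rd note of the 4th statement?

The unit is 5 notes. Position-3 pitches of the 3 shown cells: G4, C5, F5.
One more up a 4th gives Bb5.

Bb5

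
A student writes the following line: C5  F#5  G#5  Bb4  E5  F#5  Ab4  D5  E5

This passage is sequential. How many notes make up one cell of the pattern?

9 notes total. Splitting into 3 groups of 3:
C5 F#5 G#5 | Bb4 E5 F#5 | Ab4 D5 E5
That's a consistent down a 2nd shift per cell, and no other grouping gives one.

3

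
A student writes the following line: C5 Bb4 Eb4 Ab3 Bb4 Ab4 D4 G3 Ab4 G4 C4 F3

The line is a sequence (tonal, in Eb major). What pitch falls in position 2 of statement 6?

D4

With 4-note cells, note 2 of each statement runs Bb4, Ab4, G4.
Carrying that down a 2nd forward: F4 → Eb4 → D4.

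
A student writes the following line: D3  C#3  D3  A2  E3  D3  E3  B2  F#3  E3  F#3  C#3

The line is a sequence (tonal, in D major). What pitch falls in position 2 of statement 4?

F#3

The unit is 4 notes. Position-2 pitches of the 3 shown cells: C#3, D3, E3.
Each moves up a 2nd; the next is F#3.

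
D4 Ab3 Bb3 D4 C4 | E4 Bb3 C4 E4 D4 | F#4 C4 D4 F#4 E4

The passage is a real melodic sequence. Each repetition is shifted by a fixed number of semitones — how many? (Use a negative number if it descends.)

The 5-note cells begin on D4, E4, F#4 — each up a 2nd from the last.
Counting half-steps from D4 to E4: 2.

2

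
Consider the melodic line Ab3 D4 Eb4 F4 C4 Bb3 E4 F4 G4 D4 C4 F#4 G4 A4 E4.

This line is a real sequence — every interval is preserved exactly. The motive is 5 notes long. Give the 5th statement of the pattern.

Taking 5-note groups, the heads are Ab3, Bb3, C4: the pattern moves up a 2nd.
Continuing the starts: D4 → E4.
So cell 5 is E4 A#4 B4 C#5 G#4.

E4 A#4 B4 C#5 G#4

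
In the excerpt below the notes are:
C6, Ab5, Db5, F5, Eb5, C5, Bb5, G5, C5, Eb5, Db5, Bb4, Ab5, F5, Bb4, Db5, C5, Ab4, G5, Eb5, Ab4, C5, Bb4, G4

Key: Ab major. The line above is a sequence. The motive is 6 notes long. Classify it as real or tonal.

Every note is diatonic to Ab major.
Cell 1 has -4 semitones from note 1 to 2, but cell 2 has -3 — the interval quality changes while the contour stays the same, which is the hallmark of a tonal sequence.

tonal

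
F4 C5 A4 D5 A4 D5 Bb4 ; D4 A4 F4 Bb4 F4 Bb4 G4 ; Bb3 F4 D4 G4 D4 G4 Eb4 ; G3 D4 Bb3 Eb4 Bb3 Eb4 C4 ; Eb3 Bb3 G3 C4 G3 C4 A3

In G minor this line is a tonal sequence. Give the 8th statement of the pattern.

With a 7-note motive the entries are F4, D4, Bb3, G3, Eb3, each down a 3rd from the previous.
Continuing the starts: C3 → A2 → F2.
So cell 8 is F2 C3 A2 D3 A2 D3 Bb2.

F2 C3 A2 D3 A2 D3 Bb2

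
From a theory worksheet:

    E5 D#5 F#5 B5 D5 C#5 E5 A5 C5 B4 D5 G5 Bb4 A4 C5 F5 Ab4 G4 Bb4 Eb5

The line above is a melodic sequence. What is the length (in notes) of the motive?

There are 20 notes; a 4-note unit gives 5 cells:
E5 D#5 F#5 B5 | D5 C#5 E5 A5 | C5 B4 D5 G5 | Bb4 A4 C5 F5 | Ab4 G4 Bb4 Eb5
That's a consistent down a 2nd shift per cell, and no other grouping gives one.

4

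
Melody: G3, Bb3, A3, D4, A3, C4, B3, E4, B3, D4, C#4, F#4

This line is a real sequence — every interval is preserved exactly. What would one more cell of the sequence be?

C#4 E4 D#4 G#4

With a 4-note motive the entries are G3, A3, B3, each up a 2nd from the previous.
So cell 4 is C#4 E4 D#4 G#4.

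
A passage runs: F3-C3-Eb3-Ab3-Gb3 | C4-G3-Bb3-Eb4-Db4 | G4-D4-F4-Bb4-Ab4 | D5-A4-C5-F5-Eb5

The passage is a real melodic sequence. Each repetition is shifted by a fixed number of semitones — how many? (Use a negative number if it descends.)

Unit = 5 notes; the statements start on F3, C4, G4, D5, moving up a 5th each time.
F3→C4 is 60 − 53 = 7 semitones.

7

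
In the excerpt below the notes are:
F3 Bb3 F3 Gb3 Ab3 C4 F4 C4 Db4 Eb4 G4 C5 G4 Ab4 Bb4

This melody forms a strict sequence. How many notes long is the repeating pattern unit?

15 notes total. Splitting into 3 groups of 5:
F3 Bb3 F3 Gb3 Ab3 | C4 F4 C4 Db4 Eb4 | G4 C5 G4 Ab4 Bb4
Each cell is the previous one up a 5th — so the unit is 5 notes.

5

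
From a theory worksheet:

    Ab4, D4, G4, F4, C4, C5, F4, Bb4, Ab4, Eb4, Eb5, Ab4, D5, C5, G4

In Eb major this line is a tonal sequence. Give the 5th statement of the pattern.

Bb5 Eb5 Ab5 G5 D5

The 5-note cells begin on Ab4, C5, Eb5 — each up a 3rd from the last.
Carrying on: G5 → Bb5.
From Bb5 the diatonic shape gives Bb5 Eb5 Ab5 G5 D5.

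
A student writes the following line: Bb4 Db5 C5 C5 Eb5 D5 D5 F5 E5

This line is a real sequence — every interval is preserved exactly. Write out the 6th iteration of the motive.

G#5 B5 A#5

With a 3-note motive the entries are Bb4, C5, D5, each up a 2nd from the previous.
Extending up a 2nd: E5 → F#5 → G#5.
From G#5 the exact shape gives G#5 B5 A#5.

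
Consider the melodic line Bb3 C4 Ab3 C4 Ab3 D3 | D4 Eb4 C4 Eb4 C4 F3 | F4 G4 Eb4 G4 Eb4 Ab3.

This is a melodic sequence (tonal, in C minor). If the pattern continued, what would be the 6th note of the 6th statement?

The unit is 6 notes. Position-6 pitches of the 3 shown cells: D3, F3, Ab3.
Each moves up a 3rd. Continuing: C4 → Eb4 → G4.

G4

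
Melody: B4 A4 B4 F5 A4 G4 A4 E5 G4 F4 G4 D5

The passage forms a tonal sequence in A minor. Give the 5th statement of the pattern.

With a 4-note motive the entries are B4, A4, G4, each down a 2nd from the previous.
Continuing the starts: F4 → E4.
So cell 5 is E4 D4 E4 B4.

E4 D4 E4 B4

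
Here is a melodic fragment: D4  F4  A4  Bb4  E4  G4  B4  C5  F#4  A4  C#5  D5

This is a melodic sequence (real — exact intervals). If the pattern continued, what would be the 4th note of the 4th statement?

With 4-note cells, note 4 of each statement runs Bb4, C5, D5.
One more up a 2nd gives E5.

E5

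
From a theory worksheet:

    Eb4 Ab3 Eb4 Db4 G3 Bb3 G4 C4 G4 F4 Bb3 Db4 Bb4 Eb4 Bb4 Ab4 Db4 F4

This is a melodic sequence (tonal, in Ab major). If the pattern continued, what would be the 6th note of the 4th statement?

With 6-note cells, note 6 of each statement runs Bb3, Db4, F4.
Each moves up a 3rd; the next is Ab4.

Ab4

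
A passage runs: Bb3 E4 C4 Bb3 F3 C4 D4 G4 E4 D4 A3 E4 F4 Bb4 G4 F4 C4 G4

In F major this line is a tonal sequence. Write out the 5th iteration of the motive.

Taking 6-note groups, the heads are Bb3, D4, F4: the pattern moves up a 3rd.
Extending up a 3rd: A4 → C5.
So cell 5 is C5 F5 D5 C5 G4 D5.

C5 F5 D5 C5 G4 D5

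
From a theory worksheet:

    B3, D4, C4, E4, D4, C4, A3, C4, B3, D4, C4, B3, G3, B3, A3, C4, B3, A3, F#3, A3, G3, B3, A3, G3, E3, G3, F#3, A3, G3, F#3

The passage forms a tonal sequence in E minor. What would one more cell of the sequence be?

The 6-note cells begin on B3, A3, G3, F#3, E3 — each down a 2nd from the last.
From D3 the diatonic shape gives D3 F#3 E3 G3 F#3 E3.

D3 F#3 E3 G3 F#3 E3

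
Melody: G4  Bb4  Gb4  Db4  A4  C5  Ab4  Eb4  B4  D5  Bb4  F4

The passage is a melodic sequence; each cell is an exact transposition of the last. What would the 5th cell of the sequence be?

D#5 F#5 D5 A4

The 4-note cells begin on G4, A4, B4 — each up a 2nd from the last.
Continuing the starts: C#5 → D#5.
From D#5 the exact shape gives D#5 F#5 D5 A4.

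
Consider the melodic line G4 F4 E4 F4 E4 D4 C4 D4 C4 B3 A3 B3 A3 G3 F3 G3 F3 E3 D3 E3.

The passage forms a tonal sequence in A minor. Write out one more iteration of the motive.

Taking 4-note groups, the heads are G4, E4, C4, A3, F3: the pattern moves down a 3rd.
So cell 6 is D3 C3 B2 C3.

D3 C3 B2 C3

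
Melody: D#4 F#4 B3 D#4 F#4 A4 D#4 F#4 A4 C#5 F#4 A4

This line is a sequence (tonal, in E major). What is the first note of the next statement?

C#5

With a 4-note motive the entries are D#4, F#4, A4, each up a 3rd from the previous.
The next head, up a 3rd from A4, is C#5.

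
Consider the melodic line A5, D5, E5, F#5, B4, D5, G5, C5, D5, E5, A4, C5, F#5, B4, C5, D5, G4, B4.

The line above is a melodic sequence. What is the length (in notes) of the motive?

18 notes total. Splitting into 3 groups of 6:
A5 D5 E5 F#5 B4 D5 | G5 C5 D5 E5 A4 C5 | F#5 B4 C5 D5 G4 B4
Every group is a transposition down a 2nd of the one before; no shorter unit works.

6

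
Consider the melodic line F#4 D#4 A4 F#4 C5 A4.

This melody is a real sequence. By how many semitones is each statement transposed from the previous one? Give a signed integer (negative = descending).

Unit = 2 notes; the statements start on F#4, A4, C5, moving up a 3rd each time.
F#4 to A4 spans +3 semitones.

3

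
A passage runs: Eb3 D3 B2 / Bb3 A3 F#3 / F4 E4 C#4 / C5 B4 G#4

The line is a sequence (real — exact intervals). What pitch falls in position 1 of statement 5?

Grouping in 3s, the 1st note of each cell is Eb3, Bb3, F4, C5.
From C5, up a 5th gives G5.

G5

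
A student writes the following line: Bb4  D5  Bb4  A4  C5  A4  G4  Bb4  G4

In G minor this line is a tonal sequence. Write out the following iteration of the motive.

F4 A4 F4

With a 3-note motive the entries are Bb4, A4, G4, each down a 2nd from the previous.
Statement 4 starts on F4 and keeps the same diatonic contour: F4 A4 F4.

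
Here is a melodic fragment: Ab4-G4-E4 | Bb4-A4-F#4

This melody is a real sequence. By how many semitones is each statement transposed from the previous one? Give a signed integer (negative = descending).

2

The 3-note cells begin on Ab4, Bb4 — each up a 2nd from the last.
Ab4 to Bb4 spans +2 semitones.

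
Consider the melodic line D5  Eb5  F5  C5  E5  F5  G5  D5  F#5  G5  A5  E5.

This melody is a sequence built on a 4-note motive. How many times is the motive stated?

3

12 notes in groups of 4 gives 12/4 = 3 statements.
Starts: D5, E5, F#5 — each up a 2nd.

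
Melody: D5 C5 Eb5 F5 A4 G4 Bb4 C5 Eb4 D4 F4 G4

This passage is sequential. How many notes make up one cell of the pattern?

There are 12 notes; a 4-note unit gives 3 cells:
D5 C5 Eb5 F5 | A4 G4 Bb4 C5 | Eb4 D4 F4 G4
Each cell is the previous one down a 4th — so the unit is 4 notes.

4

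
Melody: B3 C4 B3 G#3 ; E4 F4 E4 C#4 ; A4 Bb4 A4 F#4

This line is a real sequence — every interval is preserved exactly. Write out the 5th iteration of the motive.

Taking 4-note groups, the heads are B3, E4, A4: the pattern moves up a 4th.
Carrying on: D5 → G5.
Statement 5 starts on G5 and keeps the same exact contour: G5 Ab5 G5 E5.

G5 Ab5 G5 E5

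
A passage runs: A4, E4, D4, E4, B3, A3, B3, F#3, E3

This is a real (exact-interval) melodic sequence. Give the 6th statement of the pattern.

The 3-note cells begin on A4, E4, B3 — each down a 4th from the last.
Continuing the starts: F#3 → C#3 → G#2.
From G#2 the exact shape gives G#2 D#2 C#2.

G#2 D#2 C#2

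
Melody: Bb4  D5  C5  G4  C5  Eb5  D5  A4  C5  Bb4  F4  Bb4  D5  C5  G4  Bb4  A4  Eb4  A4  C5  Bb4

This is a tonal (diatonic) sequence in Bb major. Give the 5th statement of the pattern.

Eb4 G4 F4 C4 F4 A4 G4

Unit = 7 notes; the statements start on Bb4, A4, G4, moving down a 2nd each time.
Continuing the starts: F4 → Eb4.
From Eb4 the diatonic shape gives Eb4 G4 F4 C4 F4 A4 G4.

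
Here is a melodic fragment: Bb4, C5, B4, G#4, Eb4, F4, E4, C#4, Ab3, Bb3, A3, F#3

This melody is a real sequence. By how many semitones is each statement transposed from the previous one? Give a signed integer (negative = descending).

With a 4-note motive the entries are Bb4, Eb4, Ab3, each down a 5th from the previous.
Counting half-steps from Bb4 to Eb4: -7.

-7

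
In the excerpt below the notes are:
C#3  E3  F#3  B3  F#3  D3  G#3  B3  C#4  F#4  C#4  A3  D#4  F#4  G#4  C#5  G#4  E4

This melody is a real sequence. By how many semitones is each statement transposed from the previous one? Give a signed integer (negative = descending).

With a 6-note motive the entries are C#3, G#3, D#4, each up a 5th from the previous.
C#3→G#3 is 56 − 49 = 7 semitones.

7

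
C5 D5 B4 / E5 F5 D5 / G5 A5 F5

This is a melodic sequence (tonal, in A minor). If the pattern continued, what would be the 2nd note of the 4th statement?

The unit is 3 notes. Position-2 pitches of the 3 shown cells: D5, F5, A5.
From A5, up a 3rd gives C6.

C6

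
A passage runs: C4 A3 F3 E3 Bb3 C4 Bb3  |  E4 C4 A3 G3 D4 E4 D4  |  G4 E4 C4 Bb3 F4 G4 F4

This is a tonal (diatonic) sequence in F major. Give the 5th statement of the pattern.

The 7-note cells begin on C4, E4, G4 — each up a 3rd from the last.
Continuing the starts: Bb4 → D5.
Statement 5 starts on D5 and keeps the same diatonic contour: D5 Bb4 G4 F4 C5 D5 C5.

D5 Bb4 G4 F4 C5 D5 C5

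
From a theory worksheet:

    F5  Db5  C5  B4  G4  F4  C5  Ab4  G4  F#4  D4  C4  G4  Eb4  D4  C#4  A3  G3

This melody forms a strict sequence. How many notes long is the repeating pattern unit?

Try groups of 6 (3 cells in 18 notes):
F5 Db5 C5 B4 G4 F4 | C5 Ab4 G4 F#4 D4 C4 | G4 Eb4 D4 C#4 A3 G3
Every group is a transposition down a 4th of the one before; no shorter unit works.

6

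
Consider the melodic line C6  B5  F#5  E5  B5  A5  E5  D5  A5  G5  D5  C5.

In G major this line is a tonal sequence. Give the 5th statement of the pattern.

F#5 E5 B4 A4

Unit = 4 notes; the statements start on C6, B5, A5, moving down a 2nd each time.
Extending down a 2nd: G5 → F#5.
So cell 5 is F#5 E5 B4 A4.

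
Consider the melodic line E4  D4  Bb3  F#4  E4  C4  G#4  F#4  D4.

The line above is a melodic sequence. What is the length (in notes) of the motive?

9 notes total. Splitting into 3 groups of 3:
E4 D4 Bb3 | F#4 E4 C4 | G#4 F#4 D4
Every group is a transposition up a 2nd of the one before; no shorter unit works.

3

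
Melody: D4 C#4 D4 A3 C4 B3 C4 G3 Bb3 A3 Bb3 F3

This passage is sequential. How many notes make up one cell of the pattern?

Try groups of 4 (3 cells in 12 notes):
D4 C#4 D4 A3 | C4 B3 C4 G3 | Bb3 A3 Bb3 F3
That's a consistent down a 2nd shift per cell, and no other grouping gives one.

4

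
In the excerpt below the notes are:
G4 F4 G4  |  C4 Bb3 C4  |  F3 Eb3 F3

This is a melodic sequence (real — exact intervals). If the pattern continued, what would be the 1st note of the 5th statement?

The unit is 3 notes. Position-1 pitches of the 3 shown cells: G4, C4, F3.
Each moves down a 5th. Continuing: Bb2 → Eb2.

Eb2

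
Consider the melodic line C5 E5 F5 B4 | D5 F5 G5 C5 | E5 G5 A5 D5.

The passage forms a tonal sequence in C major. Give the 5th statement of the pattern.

Unit = 4 notes; the statements start on C5, D5, E5, moving up a 2nd each time.
Continuing the starts: F5 → G5.
So cell 5 is G5 B5 C6 F5.

G5 B5 C6 F5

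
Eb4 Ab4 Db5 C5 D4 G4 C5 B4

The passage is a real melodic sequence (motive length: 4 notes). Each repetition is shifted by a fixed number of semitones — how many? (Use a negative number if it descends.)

-1

The 4-note cells begin on Eb4, D4 — each down a 2nd from the last.
Counting half-steps from Eb4 to D4: -1.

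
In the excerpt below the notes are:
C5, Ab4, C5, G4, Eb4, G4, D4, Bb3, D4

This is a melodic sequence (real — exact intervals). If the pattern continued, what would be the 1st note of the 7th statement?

F#2

With 3-note cells, note 1 of each statement runs C5, G4, D4.
Each moves down a 4th. Continuing: A3 → E3 → B2 → F#2.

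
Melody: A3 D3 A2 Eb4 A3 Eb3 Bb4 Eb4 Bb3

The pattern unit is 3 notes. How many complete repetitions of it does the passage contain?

3

9 notes in groups of 3 gives 9/3 = 3 statements.
Starts: A3, Eb4, Bb4 — each up a 5th.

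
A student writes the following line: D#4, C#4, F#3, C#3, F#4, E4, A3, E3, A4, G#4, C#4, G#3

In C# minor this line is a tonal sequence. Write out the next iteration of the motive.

Taking 4-note groups, the heads are D#4, F#4, A4: the pattern moves up a 3rd.
Statement 4 starts on C#5 and keeps the same diatonic contour: C#5 B4 E4 B3.

C#5 B4 E4 B3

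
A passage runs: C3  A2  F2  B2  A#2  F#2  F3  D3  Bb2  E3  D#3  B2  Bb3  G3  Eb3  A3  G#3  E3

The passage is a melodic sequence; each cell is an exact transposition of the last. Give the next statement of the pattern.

Unit = 6 notes; the statements start on C3, F3, Bb3, moving up a 4th each time.
So cell 4 is Eb4 C4 Ab3 D4 C#4 A3.

Eb4 C4 Ab3 D4 C#4 A3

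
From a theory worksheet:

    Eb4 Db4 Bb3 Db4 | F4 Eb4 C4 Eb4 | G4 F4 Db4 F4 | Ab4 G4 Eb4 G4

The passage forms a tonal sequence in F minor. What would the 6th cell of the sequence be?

C5 Bb4 G4 Bb4

With a 4-note motive the entries are Eb4, F4, G4, Ab4, each up a 2nd from the previous.
Carrying on: Bb4 → C5.
From C5 the diatonic shape gives C5 Bb4 G4 Bb4.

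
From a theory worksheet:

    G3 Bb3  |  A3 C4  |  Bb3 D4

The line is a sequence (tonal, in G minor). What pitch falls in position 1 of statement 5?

D4

The unit is 2 notes. Position-1 pitches of the 3 shown cells: G3, A3, Bb3.
Carrying that up a 2nd forward: C4 → D4.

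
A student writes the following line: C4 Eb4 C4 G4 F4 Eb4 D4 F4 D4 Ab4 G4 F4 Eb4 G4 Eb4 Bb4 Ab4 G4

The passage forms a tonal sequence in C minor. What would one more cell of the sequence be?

The 6-note cells begin on C4, D4, Eb4 — each up a 2nd from the last.
Statement 4 starts on F4 and keeps the same diatonic contour: F4 Ab4 F4 C5 Bb4 Ab4.

F4 Ab4 F4 C5 Bb4 Ab4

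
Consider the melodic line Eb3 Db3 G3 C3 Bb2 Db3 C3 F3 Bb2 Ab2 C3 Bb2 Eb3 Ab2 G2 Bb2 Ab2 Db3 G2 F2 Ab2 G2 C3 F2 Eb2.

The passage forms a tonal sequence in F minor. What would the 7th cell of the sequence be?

F2 Eb2 Ab2 Db2 C2

With a 5-note motive the entries are Eb3, Db3, C3, Bb2, Ab2, each down a 2nd from the previous.
Carrying on: G2 → F2.
Statement 7 starts on F2 and keeps the same diatonic contour: F2 Eb2 Ab2 Db2 C2.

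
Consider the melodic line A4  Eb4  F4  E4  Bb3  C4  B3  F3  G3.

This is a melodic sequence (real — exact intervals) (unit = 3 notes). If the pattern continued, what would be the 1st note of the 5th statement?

The unit is 3 notes. Position-1 pitches of the 3 shown cells: A4, E4, B3.
Extending down a 4th: F#3 → C#3.

C#3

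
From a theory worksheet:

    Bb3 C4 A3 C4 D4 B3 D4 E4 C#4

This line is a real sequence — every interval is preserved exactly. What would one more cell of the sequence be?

E4 F#4 D#4

Taking 3-note groups, the heads are Bb3, C4, D4: the pattern moves up a 2nd.
Statement 4 starts on E4 and keeps the same exact contour: E4 F#4 D#4.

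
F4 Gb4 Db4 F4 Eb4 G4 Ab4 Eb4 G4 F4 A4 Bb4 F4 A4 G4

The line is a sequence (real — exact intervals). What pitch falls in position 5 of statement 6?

With 5-note cells, note 5 of each statement runs Eb4, F4, G4.
Carrying that up a 2nd forward: A4 → B4 → C#5.

C#5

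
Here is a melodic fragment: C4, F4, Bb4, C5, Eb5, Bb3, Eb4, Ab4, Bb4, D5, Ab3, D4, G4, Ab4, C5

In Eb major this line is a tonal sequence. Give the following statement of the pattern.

Taking 5-note groups, the heads are C4, Bb3, Ab3: the pattern moves down a 2nd.
So cell 4 is G3 C4 F4 G4 Bb4.

G3 C4 F4 G4 Bb4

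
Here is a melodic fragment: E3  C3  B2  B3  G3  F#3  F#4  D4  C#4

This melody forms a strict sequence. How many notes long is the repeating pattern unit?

9 notes total. Splitting into 3 groups of 3:
E3 C3 B2 | B3 G3 F#3 | F#4 D4 C#4
Each cell is the previous one up a 5th — so the unit is 3 notes.

3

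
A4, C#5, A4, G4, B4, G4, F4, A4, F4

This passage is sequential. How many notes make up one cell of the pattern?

There are 9 notes; a 3-note unit gives 3 cells:
A4 C#5 A4 | G4 B4 G4 | F4 A4 F4
That's a consistent down a 2nd shift per cell, and no other grouping gives one.

3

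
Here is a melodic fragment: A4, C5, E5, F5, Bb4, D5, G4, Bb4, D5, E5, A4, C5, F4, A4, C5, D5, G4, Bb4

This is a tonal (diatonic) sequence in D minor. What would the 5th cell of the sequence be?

D4 F4 A4 Bb4 E4 G4

Taking 6-note groups, the heads are A4, G4, F4: the pattern moves down a 2nd.
Carrying on: E4 → D4.
Statement 5 starts on D4 and keeps the same diatonic contour: D4 F4 A4 Bb4 E4 G4.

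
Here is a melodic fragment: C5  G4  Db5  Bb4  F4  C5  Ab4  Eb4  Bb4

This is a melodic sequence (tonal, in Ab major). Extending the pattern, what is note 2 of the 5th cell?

The unit is 3 notes. Position-2 pitches of the 3 shown cells: G4, F4, Eb4.
Each moves down a 2nd. Continuing: Db4 → C4.

C4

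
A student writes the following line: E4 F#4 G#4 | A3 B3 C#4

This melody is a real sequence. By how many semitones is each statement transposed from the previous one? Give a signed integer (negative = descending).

With a 3-note motive the entries are E4, A3, each down a 5th from the previous.
E4 to A3 spans -7 semitones.

-7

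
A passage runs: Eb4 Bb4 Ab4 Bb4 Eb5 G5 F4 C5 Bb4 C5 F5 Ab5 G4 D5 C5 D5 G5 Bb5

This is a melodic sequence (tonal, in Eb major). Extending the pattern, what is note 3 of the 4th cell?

D5

With 6-note cells, note 3 of each statement runs Ab4, Bb4, C5.
One more up a 2nd gives D5.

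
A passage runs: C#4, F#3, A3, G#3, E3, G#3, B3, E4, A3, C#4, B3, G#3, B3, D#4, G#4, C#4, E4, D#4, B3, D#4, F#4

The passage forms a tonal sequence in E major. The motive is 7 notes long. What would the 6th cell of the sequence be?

F#5 B4 D#5 C#5 A4 C#5 E5

Taking 7-note groups, the heads are C#4, E4, G#4: the pattern moves up a 3rd.
Carrying on: B4 → D#5 → F#5.
Statement 6 starts on F#5 and keeps the same diatonic contour: F#5 B4 D#5 C#5 A4 C#5 E5.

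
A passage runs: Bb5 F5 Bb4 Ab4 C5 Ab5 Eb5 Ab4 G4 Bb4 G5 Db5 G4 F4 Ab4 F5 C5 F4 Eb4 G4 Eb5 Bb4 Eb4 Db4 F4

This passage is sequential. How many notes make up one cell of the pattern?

25 notes total. Splitting into 5 groups of 5:
Bb5 F5 Bb4 Ab4 C5 | Ab5 Eb5 Ab4 G4 Bb4 | G5 Db5 G4 F4 Ab4 | F5 C5 F4 Eb4 G4 | Eb5 Bb4 Eb4 Db4 F4
That's a consistent down a 2nd shift per cell, and no other grouping gives one.

5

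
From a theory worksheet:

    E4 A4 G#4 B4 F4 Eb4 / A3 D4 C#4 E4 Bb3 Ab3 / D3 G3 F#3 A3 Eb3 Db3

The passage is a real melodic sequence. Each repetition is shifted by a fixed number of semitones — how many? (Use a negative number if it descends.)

-7

The 6-note cells begin on E4, A3, D3 — each down a 5th from the last.
Counting half-steps from E4 to A3: -7.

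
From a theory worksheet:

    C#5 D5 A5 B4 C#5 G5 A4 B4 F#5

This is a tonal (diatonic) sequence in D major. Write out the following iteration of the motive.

G4 A4 E5

The 3-note cells begin on C#5, B4, A4 — each down a 2nd from the last.
So cell 4 is G4 A4 E5.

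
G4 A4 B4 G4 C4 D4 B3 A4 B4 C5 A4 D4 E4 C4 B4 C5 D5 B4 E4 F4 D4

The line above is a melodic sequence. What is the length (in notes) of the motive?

21 notes total. Splitting into 3 groups of 7:
G4 A4 B4 G4 C4 D4 B3 | A4 B4 C5 A4 D4 E4 C4 | B4 C5 D5 B4 E4 F4 D4
Each cell is the previous one up a 2nd — so the unit is 7 notes.

7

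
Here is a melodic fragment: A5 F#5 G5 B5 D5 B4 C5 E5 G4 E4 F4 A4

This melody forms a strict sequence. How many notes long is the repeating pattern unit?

There are 12 notes; a 4-note unit gives 3 cells:
A5 F#5 G5 B5 | D5 B4 C5 E5 | G4 E4 F4 A4
Each cell is the previous one down a 5th — so the unit is 4 notes.

4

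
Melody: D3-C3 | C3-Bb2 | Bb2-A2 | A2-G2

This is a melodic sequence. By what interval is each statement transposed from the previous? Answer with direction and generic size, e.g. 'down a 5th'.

With a 2-note motive the entries are D3, C3, Bb2, A2, each down a 2nd from the previous.
From D3 to C3: down a 2nd.

down a 2nd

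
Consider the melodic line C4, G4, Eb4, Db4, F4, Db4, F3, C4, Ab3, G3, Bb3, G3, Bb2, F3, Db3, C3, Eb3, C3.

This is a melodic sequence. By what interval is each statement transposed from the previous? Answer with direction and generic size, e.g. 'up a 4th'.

Unit = 6 notes; the statements start on C4, F3, Bb2, moving down a 5th each time.
From C4 to F3: down a 5th.

down a 5th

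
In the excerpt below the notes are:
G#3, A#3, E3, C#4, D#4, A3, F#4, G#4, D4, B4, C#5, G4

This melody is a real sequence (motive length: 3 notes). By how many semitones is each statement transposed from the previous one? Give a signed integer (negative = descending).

The 3-note cells begin on G#3, C#4, F#4, B4 — each up a 4th from the last.
G#3→C#4 is 61 − 56 = 5 semitones.

5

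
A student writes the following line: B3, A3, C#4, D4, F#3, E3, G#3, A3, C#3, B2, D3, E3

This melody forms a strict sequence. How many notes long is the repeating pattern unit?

4

12 notes total. Splitting into 3 groups of 4:
B3 A3 C#4 D4 | F#3 E3 G#3 A3 | C#3 B2 D3 E3
Every group is a transposition down a 4th of the one before; no shorter unit works.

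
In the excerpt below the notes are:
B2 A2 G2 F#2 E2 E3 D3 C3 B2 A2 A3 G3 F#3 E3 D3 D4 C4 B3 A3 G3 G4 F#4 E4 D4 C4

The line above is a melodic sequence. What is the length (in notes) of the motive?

5

There are 25 notes; a 5-note unit gives 5 cells:
B2 A2 G2 F#2 E2 | E3 D3 C3 B2 A2 | A3 G3 F#3 E3 D3 | D4 C4 B3 A3 G3 | G4 F#4 E4 D4 C4
That's a consistent up a 4th shift per cell, and no other grouping gives one.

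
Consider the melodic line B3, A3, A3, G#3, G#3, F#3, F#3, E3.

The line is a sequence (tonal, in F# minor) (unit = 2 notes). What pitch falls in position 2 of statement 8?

Grouping in 2s, the 2nd note of each cell is A3, G#3, F#3, E3.
Each moves down a 2nd. Continuing: D3 → C#3 → B2 → A2.

A2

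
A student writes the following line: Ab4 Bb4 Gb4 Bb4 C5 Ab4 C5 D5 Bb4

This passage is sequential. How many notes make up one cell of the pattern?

3

There are 9 notes; a 3-note unit gives 3 cells:
Ab4 Bb4 Gb4 | Bb4 C5 Ab4 | C5 D5 Bb4
Each cell is the previous one up a 2nd — so the unit is 3 notes.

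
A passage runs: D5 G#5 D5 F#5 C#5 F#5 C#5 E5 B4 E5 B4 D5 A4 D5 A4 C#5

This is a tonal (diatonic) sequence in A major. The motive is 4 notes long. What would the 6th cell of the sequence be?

F#4 B4 F#4 A4

Unit = 4 notes; the statements start on D5, C#5, B4, A4, moving down a 2nd each time.
Carrying on: G#4 → F#4.
So cell 6 is F#4 B4 F#4 A4.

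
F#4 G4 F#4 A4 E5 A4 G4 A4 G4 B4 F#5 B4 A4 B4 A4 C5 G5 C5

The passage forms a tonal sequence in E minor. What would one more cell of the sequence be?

B4 C5 B4 D5 A5 D5

Taking 6-note groups, the heads are F#4, G4, A4: the pattern moves up a 2nd.
From B4 the diatonic shape gives B4 C5 B4 D5 A5 D5.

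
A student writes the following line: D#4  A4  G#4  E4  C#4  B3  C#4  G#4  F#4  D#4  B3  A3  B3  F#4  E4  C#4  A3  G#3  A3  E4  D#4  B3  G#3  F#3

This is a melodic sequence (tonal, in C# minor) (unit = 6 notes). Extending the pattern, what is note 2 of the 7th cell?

Grouping in 6s, the 2nd note of each cell is A4, G#4, F#4, E4.
Carrying that down a 2nd forward: D#4 → C#4 → B3.

B3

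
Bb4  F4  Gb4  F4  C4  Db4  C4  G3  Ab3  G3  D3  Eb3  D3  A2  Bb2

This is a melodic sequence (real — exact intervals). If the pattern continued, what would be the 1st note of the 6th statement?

A2

With 3-note cells, note 1 of each statement runs Bb4, F4, C4, G3, D3.
Each moves down a 4th; the next is A2.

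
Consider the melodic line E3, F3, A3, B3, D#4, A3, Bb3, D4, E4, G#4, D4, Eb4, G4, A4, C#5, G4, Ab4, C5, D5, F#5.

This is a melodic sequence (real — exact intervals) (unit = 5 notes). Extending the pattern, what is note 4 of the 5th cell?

With 5-note cells, note 4 of each statement runs B3, E4, A4, D5.
One more up a 4th gives G5.

G5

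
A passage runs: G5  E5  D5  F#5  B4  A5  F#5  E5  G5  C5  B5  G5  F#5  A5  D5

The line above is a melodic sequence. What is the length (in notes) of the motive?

There are 15 notes; a 5-note unit gives 3 cells:
G5 E5 D5 F#5 B4 | A5 F#5 E5 G5 C5 | B5 G5 F#5 A5 D5
Each cell is the previous one up a 2nd — so the unit is 5 notes.

5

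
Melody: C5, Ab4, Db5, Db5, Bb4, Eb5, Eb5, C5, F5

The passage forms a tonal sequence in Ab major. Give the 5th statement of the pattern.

G5 Eb5 Ab5

Unit = 3 notes; the statements start on C5, Db5, Eb5, moving up a 2nd each time.
Continuing the starts: F5 → G5.
From G5 the diatonic shape gives G5 Eb5 Ab5.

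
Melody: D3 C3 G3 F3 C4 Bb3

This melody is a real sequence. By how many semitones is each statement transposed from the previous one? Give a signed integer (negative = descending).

5

With a 2-note motive the entries are D3, G3, C4, each up a 4th from the previous.
D3 to G3 spans +5 semitones.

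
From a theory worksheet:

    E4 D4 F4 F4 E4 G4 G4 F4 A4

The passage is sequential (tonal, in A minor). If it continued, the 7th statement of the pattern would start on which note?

D5

Taking 3-note groups, the heads are E4, F4, G4: the pattern moves up a 2nd.
Continuing: A4 → B4 → C5 → D5. Statement 7 starts on D5.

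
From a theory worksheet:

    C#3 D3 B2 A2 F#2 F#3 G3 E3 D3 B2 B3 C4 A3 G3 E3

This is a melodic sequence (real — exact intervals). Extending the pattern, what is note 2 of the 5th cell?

Bb4

The unit is 5 notes. Position-2 pitches of the 3 shown cells: D3, G3, C4.
Extending up a 4th: F4 → Bb4.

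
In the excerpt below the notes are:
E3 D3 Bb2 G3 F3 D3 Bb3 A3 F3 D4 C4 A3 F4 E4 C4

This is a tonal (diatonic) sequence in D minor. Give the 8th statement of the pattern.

Taking 3-note groups, the heads are E3, G3, Bb3, D4, F4: the pattern moves up a 3rd.
Continuing the starts: A4 → C5 → E5.
From E5 the diatonic shape gives E5 D5 Bb4.

E5 D5 Bb4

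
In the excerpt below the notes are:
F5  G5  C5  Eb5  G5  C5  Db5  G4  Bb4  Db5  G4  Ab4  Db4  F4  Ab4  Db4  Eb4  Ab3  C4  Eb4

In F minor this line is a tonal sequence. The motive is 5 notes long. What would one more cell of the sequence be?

Taking 5-note groups, the heads are F5, C5, G4, Db4: the pattern moves down a 4th.
So cell 5 is Ab3 Bb3 Eb3 G3 Bb3.

Ab3 Bb3 Eb3 G3 Bb3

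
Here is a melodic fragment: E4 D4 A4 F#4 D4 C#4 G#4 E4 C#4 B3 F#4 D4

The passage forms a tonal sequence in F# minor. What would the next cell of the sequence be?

The 4-note cells begin on E4, D4, C#4 — each down a 2nd from the last.
So cell 4 is B3 A3 E4 C#4.

B3 A3 E4 C#4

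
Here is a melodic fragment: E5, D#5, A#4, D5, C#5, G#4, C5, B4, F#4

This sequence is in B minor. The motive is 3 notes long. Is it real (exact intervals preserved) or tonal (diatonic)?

Each cell has the same semitone pattern (-1, -5) — intervals are preserved exactly.
And D#5 lies outside B minor, so the sequence is real rather than tonal.

real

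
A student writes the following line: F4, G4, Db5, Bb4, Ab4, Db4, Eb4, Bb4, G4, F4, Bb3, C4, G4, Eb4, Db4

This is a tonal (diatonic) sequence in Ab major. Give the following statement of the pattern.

G3 Ab3 Eb4 C4 Bb3

The 5-note cells begin on F4, Db4, Bb3 — each down a 3rd from the last.
Statement 4 starts on G3 and keeps the same diatonic contour: G3 Ab3 Eb4 C4 Bb3.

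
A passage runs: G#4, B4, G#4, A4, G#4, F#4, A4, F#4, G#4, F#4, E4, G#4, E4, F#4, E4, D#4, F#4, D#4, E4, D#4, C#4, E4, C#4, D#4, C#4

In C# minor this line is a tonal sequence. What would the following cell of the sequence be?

B3 D#4 B3 C#4 B3

The 5-note cells begin on G#4, F#4, E4, D#4, C#4 — each down a 2nd from the last.
From B3 the diatonic shape gives B3 D#4 B3 C#4 B3.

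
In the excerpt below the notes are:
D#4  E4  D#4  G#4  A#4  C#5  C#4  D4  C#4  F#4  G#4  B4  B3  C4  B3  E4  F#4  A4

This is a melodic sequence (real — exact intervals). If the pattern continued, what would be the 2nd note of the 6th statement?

Gb3

With 6-note cells, note 2 of each statement runs E4, D4, C4.
Each moves down a 2nd. Continuing: Bb3 → Ab3 → Gb3.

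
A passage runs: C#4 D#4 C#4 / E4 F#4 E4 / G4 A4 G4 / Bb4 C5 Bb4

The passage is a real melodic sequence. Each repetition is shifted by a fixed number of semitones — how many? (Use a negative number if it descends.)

Taking 3-note groups, the heads are C#4, E4, G4, Bb4: the pattern moves up a 3rd.
Counting half-steps from C#4 to E4: 3.

3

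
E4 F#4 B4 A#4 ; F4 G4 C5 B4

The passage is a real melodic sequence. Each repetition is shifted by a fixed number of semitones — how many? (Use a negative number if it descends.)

1

Taking 4-note groups, the heads are E4, F4: the pattern moves up a 2nd.
E4→F4 is 65 − 64 = 1 semitones.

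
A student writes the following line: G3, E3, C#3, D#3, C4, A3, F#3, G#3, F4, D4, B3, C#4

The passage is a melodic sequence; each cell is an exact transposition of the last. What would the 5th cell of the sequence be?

Eb5 C5 A4 B4

The 4-note cells begin on G3, C4, F4 — each up a 4th from the last.
Continuing the starts: Bb4 → Eb5.
From Eb5 the exact shape gives Eb5 C5 A4 B4.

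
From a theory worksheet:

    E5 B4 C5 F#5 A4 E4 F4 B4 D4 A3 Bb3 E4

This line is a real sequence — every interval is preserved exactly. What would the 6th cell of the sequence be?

F2 C2 Db2 G2

Taking 4-note groups, the heads are E5, A4, D4: the pattern moves down a 5th.
Extending down a 5th: G3 → C3 → F2.
So cell 6 is F2 C2 Db2 G2.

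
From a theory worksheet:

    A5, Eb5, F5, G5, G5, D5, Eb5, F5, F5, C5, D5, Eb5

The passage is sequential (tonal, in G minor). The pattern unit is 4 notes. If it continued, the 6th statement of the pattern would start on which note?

C5

The 4-note cells begin on A5, G5, F5 — each down a 2nd from the last.
Continuing: Eb5 → D5 → C5. Statement 6 starts on C5.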